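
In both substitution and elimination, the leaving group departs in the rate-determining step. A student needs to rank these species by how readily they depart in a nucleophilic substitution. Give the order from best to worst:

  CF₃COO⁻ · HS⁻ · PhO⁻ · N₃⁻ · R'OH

R'OH > CF₃COO⁻ > N₃⁻ > HS⁻ > PhO⁻

R'OH: pKₐ(R'OH₂⁺) ≈ -2.4
CF₃COO⁻: pKₐ(CF₃COOH) ≈ 0.2
N₃⁻: pKₐ(HN₃) ≈ 4.7
HS⁻: pKₐ(H₂S) ≈ 7
PhO⁻: pKₐ(C₆H₅OH (phenol)) ≈ 10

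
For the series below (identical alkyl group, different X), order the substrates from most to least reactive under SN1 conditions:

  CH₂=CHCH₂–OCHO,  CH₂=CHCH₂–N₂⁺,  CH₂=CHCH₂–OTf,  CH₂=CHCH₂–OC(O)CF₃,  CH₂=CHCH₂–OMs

Same R in every case — rank the leaving groups.
Rank by basicity of the departing species: weakest base leaves most easily.
CH₂=CHCH₂–N₂⁺ loses N₂: no meaningful conjugate acid; N₂ departs as an exceptionally stable neutral molecule
CH₂=CHCH₂–OTf loses OTf⁻: pKₐ(CF₃SO₃H (triflic acid)) ≈ -14
CH₂=CHCH₂–OMs loses OMs⁻: pKₐ(CH₃SO₃H (MsOH)) ≈ -1.9
CH₂=CHCH₂–OC(O)CF₃ loses CF₃COO⁻: pKₐ(CF₃COOH) ≈ 0.2
CH₂=CHCH₂–OCHO loses HCOO⁻: pKₐ(HCOOH) ≈ 3.8

CH₂=CHCH₂–N₂⁺ > CH₂=CHCH₂–OTf > CH₂=CHCH₂–OMs > CH₂=CHCH₂–OC(O)CF₃ > CH₂=CHCH₂–OCHO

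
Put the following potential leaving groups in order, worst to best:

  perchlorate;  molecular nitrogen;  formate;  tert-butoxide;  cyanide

tert-butoxide < cyanide < formate < perchlorate < molecular nitrogen

Leaving-group ability tracks the stability of the departed species; conjugate-acid pKₐ is the usual yardstick (lower pKₐ → better LG).
molecular nitrogen: no meaningful conjugate acid; N₂ departs as an exceptionally stable neutral molecule
perchlorate: pKₐ(HClO₄) ≈ -10
formate: pKₐ(HCOOH) ≈ 3.8
cyanide: pKₐ(HCN) ≈ 9.2
tert-butoxide: pKₐ(t-BuOH) ≈ 18
Reversing gives the worst-to-best order requested.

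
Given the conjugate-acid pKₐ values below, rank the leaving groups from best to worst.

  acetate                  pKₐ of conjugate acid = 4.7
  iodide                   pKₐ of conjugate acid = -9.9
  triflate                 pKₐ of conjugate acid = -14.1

Lower conjugate-acid pKₐ ⇒ weaker base ⇒ better leaving group.
Sorting by the given values: triflate (-14.1), iodide (-9.9), acetate (4.7).

triflate > iodide > acetate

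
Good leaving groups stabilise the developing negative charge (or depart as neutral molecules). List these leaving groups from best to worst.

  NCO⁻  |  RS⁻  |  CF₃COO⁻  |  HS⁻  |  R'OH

R'OH > CF₃COO⁻ > NCO⁻ > HS⁻ > RS⁻

R'OH: pKₐ(R'OH₂⁺) ≈ -2.4
CF₃COO⁻: pKₐ(CF₃COOH) ≈ 0.2
NCO⁻: pKₐ(HOCN) ≈ 3.5
HS⁻: pKₐ(H₂S) ≈ 7
RS⁻: pKₐ(RSH (a thiol)) ≈ 10.5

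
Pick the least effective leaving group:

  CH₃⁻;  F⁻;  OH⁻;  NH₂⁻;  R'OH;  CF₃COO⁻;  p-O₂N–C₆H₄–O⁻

CH₃⁻

Rank by basicity of the departing species: weakest base leaves most easily.
R'OH: pKₐ(R'OH₂⁺) ≈ -2.4
CF₃COO⁻: pKₐ(CF₃COOH) ≈ 0.2
F⁻: pKₐ(HF) ≈ 3.2
p-O₂N–C₆H₄–O⁻: pKₐ(p-nitrophenol) ≈ 7.2
OH⁻: pKₐ(H₂O) ≈ 15.7
NH₂⁻: pKₐ(NH₃) ≈ 38
CH₃⁻: pKₐ(CH₄) ≈ 48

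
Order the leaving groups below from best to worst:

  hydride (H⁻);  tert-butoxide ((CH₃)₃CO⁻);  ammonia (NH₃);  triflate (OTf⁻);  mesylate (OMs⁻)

triflate (OTf⁻) > mesylate (OMs⁻) > ammonia (NH₃) > tert-butoxide ((CH₃)₃CO⁻) > hydride (H⁻)

The more stable X⁻ (or X) is on its own — i.e. the weaker a base it is — the better a leaving group it makes.
triflate (OTf⁻): pKₐ(CF₃SO₃H (triflic acid)) ≈ -14
mesylate (OMs⁻): pKₐ(CH₃SO₃H (MsOH)) ≈ -1.9
ammonia (NH₃): pKₐ(NH₄⁺) ≈ 9.2
tert-butoxide ((CH₃)₃CO⁻): pKₐ(t-BuOH) ≈ 18
hydride (H⁻): pKₐ(H₂) ≈ 36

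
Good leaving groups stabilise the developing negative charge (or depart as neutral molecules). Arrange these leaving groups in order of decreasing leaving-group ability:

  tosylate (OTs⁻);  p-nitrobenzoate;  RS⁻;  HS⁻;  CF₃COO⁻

Leaving-group ability tracks the stability of the departed species; conjugate-acid pKₐ is the usual yardstick (lower pKₐ → better LG).
tosylate (OTs⁻): pKₐ(p-CH₃C₆H₄SO₃H (TsOH)) ≈ -2.8
CF₃COO⁻: pKₐ(CF₃COOH) ≈ 0.2
p-nitrobenzoate: pKₐ(p-nitrobenzoic acid) ≈ 3.4
HS⁻: pKₐ(H₂S) ≈ 7
RS⁻: pKₐ(RSH (a thiol)) ≈ 10.5

tosylate (OTs⁻) > CF₃COO⁻ > p-nitrobenzoate > HS⁻ > RS⁻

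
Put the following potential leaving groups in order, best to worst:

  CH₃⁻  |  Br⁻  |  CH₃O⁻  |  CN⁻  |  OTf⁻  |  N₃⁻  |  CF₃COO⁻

OTf⁻ > Br⁻ > CF₃COO⁻ > N₃⁻ > CN⁻ > CH₃O⁻ > CH₃⁻

Leaving-group ability tracks the stability of the departed species; conjugate-acid pKₐ is the usual yardstick (lower pKₐ → better LG).
OTf⁻: pKₐ(CF₃SO₃H (triflic acid)) ≈ -14
Br⁻: pKₐ(HBr) ≈ -9 — weak base; good leaving group
CF₃COO⁻: pKₐ(CF₃COOH) ≈ 0.2 — strongly electron-withdrawing CF₃ stabilises the carboxylate
N₃⁻: pKₐ(HN₃) ≈ 4.7 — linear, resonance-stabilised
CN⁻: pKₐ(HCN) ≈ 9.2
CH₃O⁻: pKₐ(CH₃OH) ≈ 15.5 — strong base; alkoxides do not leave unassisted
CH₃⁻: pKₐ(CH₄) ≈ 48 — unstabilised carbanion; the worst conceivable leaving group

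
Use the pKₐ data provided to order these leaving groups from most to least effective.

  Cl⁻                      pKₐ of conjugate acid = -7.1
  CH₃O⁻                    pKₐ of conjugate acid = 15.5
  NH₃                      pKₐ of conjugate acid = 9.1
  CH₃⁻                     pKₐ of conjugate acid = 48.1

Lower conjugate-acid pKₐ ⇒ weaker base ⇒ better leaving group.
Sorting by the given values: Cl⁻ (-7.1), NH₃ (9.1), CH₃O⁻ (15.5), CH₃⁻ (48.1).

Cl⁻ > NH₃ > CH₃O⁻ > CH₃⁻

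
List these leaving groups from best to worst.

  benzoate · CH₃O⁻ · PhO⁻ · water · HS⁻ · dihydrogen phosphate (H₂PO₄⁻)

Rank by basicity of the departing species: weakest base leaves most easily.
water: pKₐ(H₃O⁺) ≈ -1.7
dihydrogen phosphate (H₂PO₄⁻): pKₐ(H₃PO₄) ≈ 2.1 — moderate base; biological leaving group after further activation
benzoate: pKₐ(C₆H₅COOH) ≈ 4.2
HS⁻: pKₐ(H₂S) ≈ 7 — larger and more polarisable than the oxygen analogue
PhO⁻: pKₐ(C₆H₅OH (phenol)) ≈ 10
CH₃O⁻: pKₐ(CH₃OH) ≈ 15.5 — strong base; alkoxides do not leave unassisted

water > dihydrogen phosphate (H₂PO₄⁻) > benzoate > HS⁻ > PhO⁻ > CH₃O⁻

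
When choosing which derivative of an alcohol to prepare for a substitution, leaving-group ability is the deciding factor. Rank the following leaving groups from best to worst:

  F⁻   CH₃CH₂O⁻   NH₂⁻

F⁻ > CH₃CH₂O⁻ > NH₂⁻

Rank by basicity of the departing species: weakest base leaves most easily.
F⁻: pKₐ(HF) ≈ 3.2 — small and strongly basic; the poor halide leaving group
CH₃CH₂O⁻: pKₐ(CH₃CH₂OH) ≈ 16 — strong base; alkoxides do not leave unassisted
NH₂⁻: pKₐ(NH₃) ≈ 38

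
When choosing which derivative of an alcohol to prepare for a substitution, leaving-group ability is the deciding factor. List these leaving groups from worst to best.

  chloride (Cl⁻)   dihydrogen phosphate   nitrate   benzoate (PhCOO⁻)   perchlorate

benzoate (PhCOO⁻) < dihydrogen phosphate < nitrate < chloride (Cl⁻) < perchlorate

Rank by basicity of the departing species: weakest base leaves most easily.
perchlorate: pKₐ(HClO₄) ≈ -10 — extremely weak base; rarely used for safety reasons
chloride (Cl⁻): pKₐ(HCl) ≈ -7 — moderately weak base
nitrate: pKₐ(HNO₃) ≈ -1.3
dihydrogen phosphate: pKₐ(H₃PO₄) ≈ 2.1
benzoate (PhCOO⁻): pKₐ(C₆H₅COOH) ≈ 4.2
Reversing gives the worst-to-best order requested.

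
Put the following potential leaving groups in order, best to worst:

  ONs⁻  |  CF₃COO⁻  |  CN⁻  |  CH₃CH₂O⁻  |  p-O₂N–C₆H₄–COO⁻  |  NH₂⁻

ONs⁻: pKₐ(p-O₂NC₆H₄SO₃H) ≈ -3.5 — p-nitro group further stabilises the sulfonate
CF₃COO⁻: pKₐ(CF₃COOH) ≈ 0.2 — strongly electron-withdrawing CF₃ stabilises the carboxylate
p-O₂N–C₆H₄–COO⁻: pKₐ(p-nitrobenzoic acid) ≈ 3.4 — electron-withdrawing nitro group stabilises the carboxylate
CN⁻: pKₐ(HCN) ≈ 9.2 — sp carbon stabilises the charge somewhat, but still a poor LG
CH₃CH₂O⁻: pKₐ(CH₃CH₂OH) ≈ 16
NH₂⁻: pKₐ(NH₃) ≈ 38 — extremely strong base; never a leaving group

ONs⁻ > CF₃COO⁻ > p-O₂N–C₆H₄–COO⁻ > CN⁻ > CH₃CH₂O⁻ > NH₂⁻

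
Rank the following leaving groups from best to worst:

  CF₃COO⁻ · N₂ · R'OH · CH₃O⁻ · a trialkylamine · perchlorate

Leaving-group ability tracks the stability of the departed species; conjugate-acid pKₐ is the usual yardstick (lower pKₐ → better LG).
N₂: no meaningful conjugate acid; N₂ departs as an exceptionally stable neutral molecule
perchlorate: pKₐ(HClO₄) ≈ -10
R'OH: pKₐ(R'OH₂⁺) ≈ -2.4 — neutral; leaves from a protonated ether (an oxonium ion, R–O(H)R'⁺)
CF₃COO⁻: pKₐ(CF₃COOH) ≈ 0.2 — strongly electron-withdrawing CF₃ stabilises the carboxylate
a trialkylamine: pKₐ(R'₃NH⁺) ≈ 10.7 — neutral but still a fairly strong base; Hofmann-elimination LG
CH₃O⁻: pKₐ(CH₃OH) ≈ 15.5 — strong base; alkoxides do not leave unassisted

N₂ > perchlorate > R'OH > CF₃COO⁻ > a trialkylamine > CH₃O⁻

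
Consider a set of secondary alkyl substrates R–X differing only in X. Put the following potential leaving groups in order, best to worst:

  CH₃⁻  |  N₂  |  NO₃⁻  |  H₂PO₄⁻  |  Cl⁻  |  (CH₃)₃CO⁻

N₂: no meaningful conjugate acid; N₂ departs as an exceptionally stable neutral molecule
Cl⁻: pKₐ(HCl) ≈ -7
NO₃⁻: pKₐ(HNO₃) ≈ -1.3 — resonance-delocalised over three oxygens
H₂PO₄⁻: pKₐ(H₃PO₄) ≈ 2.1 — moderate base; biological leaving group after further activation
(CH₃)₃CO⁻: pKₐ(t-BuOH) ≈ 18
CH₃⁻: pKₐ(CH₄) ≈ 48

N₂ > Cl⁻ > NO₃⁻ > H₂PO₄⁻ > (CH₃)₃CO⁻ > CH₃⁻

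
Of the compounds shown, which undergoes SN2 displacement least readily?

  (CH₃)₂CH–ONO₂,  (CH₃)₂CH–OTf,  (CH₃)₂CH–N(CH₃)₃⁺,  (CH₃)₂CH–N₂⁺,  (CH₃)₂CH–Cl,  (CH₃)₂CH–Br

(CH₃)₂CH–N(CH₃)₃⁺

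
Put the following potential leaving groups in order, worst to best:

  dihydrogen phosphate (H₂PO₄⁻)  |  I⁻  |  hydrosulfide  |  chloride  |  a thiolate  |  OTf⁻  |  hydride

Leaving-group ability tracks the stability of the departed species; conjugate-acid pKₐ is the usual yardstick (lower pKₐ → better LG).
OTf⁻: pKₐ(CF₃SO₃H (triflic acid)) ≈ -14
I⁻: pKₐ(HI) ≈ -10
chloride: pKₐ(HCl) ≈ -7
dihydrogen phosphate (H₂PO₄⁻): pKₐ(H₃PO₄) ≈ 2.1
hydrosulfide: pKₐ(H₂S) ≈ 7
a thiolate: pKₐ(RSH (a thiol)) ≈ 10.5
hydride: pKₐ(H₂) ≈ 36
Reversing gives the worst-to-best order requested.

hydride < a thiolate < hydrosulfide < dihydrogen phosphate (H₂PO₄⁻) < chloride < I⁻ < OTf⁻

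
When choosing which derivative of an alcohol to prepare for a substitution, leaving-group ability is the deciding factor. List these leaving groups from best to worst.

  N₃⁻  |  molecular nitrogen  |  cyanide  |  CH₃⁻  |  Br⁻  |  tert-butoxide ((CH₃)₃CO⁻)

A good leaving group is a weak base: the lower the pKₐ of its conjugate acid, the more readily it departs.
molecular nitrogen: no meaningful conjugate acid; N₂ departs as an exceptionally stable neutral molecule
Br⁻: pKₐ(HBr) ≈ -9
N₃⁻: pKₐ(HN₃) ≈ 4.7 — linear, resonance-stabilised
cyanide: pKₐ(HCN) ≈ 9.2 — sp carbon stabilises the charge somewhat, but still a poor LG
tert-butoxide ((CH₃)₃CO⁻): pKₐ(t-BuOH) ≈ 18
CH₃⁻: pKₐ(CH₄) ≈ 48 — unstabilised carbanion; the worst conceivable leaving group

molecular nitrogen > Br⁻ > N₃⁻ > cyanide > tert-butoxide ((CH₃)₃CO⁻) > CH₃⁻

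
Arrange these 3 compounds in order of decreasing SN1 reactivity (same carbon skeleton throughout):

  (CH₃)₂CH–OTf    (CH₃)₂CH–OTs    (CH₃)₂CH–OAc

(CH₃)₂CH–OTf > (CH₃)₂CH–OTs > (CH₃)₂CH–OAc

The skeletons are identical, so relative rate is governed entirely by leaving-group ability.
Rank by basicity of the departing species: weakest base leaves most easily.
(CH₃)₂CH–OTf loses OTf⁻: pKₐ(CF₃SO₃H (triflic acid)) ≈ -14
(CH₃)₂CH–OTs loses OTs⁻: pKₐ(p-CH₃C₆H₄SO₃H (TsOH)) ≈ -2.8
(CH₃)₂CH–OAc loses AcO⁻: pKₐ(CH₃COOH) ≈ 4.8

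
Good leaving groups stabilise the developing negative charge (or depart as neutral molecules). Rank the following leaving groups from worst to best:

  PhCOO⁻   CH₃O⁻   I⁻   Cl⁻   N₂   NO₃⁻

CH₃O⁻ < PhCOO⁻ < NO₃⁻ < Cl⁻ < I⁻ < N₂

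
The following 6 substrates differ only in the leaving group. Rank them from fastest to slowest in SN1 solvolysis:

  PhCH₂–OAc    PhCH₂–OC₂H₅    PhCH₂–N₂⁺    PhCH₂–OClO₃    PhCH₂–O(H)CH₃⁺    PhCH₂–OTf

Identical carbon frameworks mean the comparison reduces to leaving-group quality.
Leaving-group ability tracks the stability of the departed species; conjugate-acid pKₐ is the usual yardstick (lower pKₐ → better LG).
PhCH₂–N₂⁺ loses N₂: no meaningful conjugate acid; N₂ departs as an exceptionally stable neutral molecule
PhCH₂–OTf loses OTf⁻: pKₐ(CF₃SO₃H (triflic acid)) ≈ -14
PhCH₂–OClO₃ loses ClO₄⁻: pKₐ(HClO₄) ≈ -10
PhCH₂–O(H)CH₃⁺ loses R'OH: pKₐ(R'OH₂⁺) ≈ -2.4
PhCH₂–OAc loses AcO⁻: pKₐ(CH₃COOH) ≈ 4.8
PhCH₂–OC₂H₅ loses CH₃CH₂O⁻: pKₐ(CH₃CH₂OH) ≈ 16

PhCH₂–N₂⁺ > PhCH₂–OTf > PhCH₂–OClO₃ > PhCH₂–O(H)CH₃⁺ > PhCH₂–OAc > PhCH₂–OC₂H₅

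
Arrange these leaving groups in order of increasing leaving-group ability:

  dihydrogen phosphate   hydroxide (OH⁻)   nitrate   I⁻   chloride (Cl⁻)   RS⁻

hydroxide (OH⁻) < RS⁻ < dihydrogen phosphate < nitrate < chloride (Cl⁻) < I⁻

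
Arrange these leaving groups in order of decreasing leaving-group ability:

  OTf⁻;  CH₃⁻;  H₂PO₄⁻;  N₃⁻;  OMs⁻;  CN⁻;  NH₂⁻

OTf⁻: pKₐ(CF₃SO₃H (triflic acid)) ≈ -14
OMs⁻: pKₐ(CH₃SO₃H (MsOH)) ≈ -1.9
H₂PO₄⁻: pKₐ(H₃PO₄) ≈ 2.1
N₃⁻: pKₐ(HN₃) ≈ 4.7
CN⁻: pKₐ(HCN) ≈ 9.2
NH₂⁻: pKₐ(NH₃) ≈ 38
CH₃⁻: pKₐ(CH₄) ≈ 48

OTf⁻ > OMs⁻ > H₂PO₄⁻ > N₃⁻ > CN⁻ > NH₂⁻ > CH₃⁻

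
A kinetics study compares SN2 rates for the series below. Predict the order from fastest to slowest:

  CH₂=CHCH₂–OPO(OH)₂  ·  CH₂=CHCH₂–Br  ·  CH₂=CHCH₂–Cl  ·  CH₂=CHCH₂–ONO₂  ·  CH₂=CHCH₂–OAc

CH₂=CHCH₂–Br > CH₂=CHCH₂–Cl > CH₂=CHCH₂–ONO₂ > CH₂=CHCH₂–OPO(OH)₂ > CH₂=CHCH₂–OAc

Same R in every case — rank the leaving groups.
The more stable X⁻ (or X) is on its own — i.e. the weaker a base it is — the better a leaving group it makes.
CH₂=CHCH₂–Br loses Br⁻: pKₐ(HBr) ≈ -9
CH₂=CHCH₂–Cl loses Cl⁻: pKₐ(HCl) ≈ -7
CH₂=CHCH₂–ONO₂ loses NO₃⁻: pKₐ(HNO₃) ≈ -1.3
CH₂=CHCH₂–OPO(OH)₂ loses H₂PO₄⁻: pKₐ(H₃PO₄) ≈ 2.1
CH₂=CHCH₂–OAc loses AcO⁻: pKₐ(CH₃COOH) ≈ 4.8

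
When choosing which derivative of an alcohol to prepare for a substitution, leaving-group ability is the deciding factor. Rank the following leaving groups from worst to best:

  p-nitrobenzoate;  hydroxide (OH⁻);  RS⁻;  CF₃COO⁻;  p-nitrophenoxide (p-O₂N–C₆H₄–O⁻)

A good leaving group is a weak base: the lower the pKₐ of its conjugate acid, the more readily it departs.
CF₃COO⁻: pKₐ(CF₃COOH) ≈ 0.2 — strongly electron-withdrawing CF₃ stabilises the carboxylate
p-nitrobenzoate: pKₐ(p-nitrobenzoic acid) ≈ 3.4 — electron-withdrawing nitro group stabilises the carboxylate
p-nitrophenoxide (p-O₂N–C₆H₄–O⁻): pKₐ(p-nitrophenol) ≈ 7.2
RS⁻: pKₐ(RSH (a thiol)) ≈ 10.5 — moderately basic; rarely leaves without activation
hydroxide (OH⁻): pKₐ(H₂O) ≈ 15.7 — strong base; essentially never leaves without prior activation
Reversing gives the worst-to-best order requested.

hydroxide (OH⁻) < RS⁻ < p-nitrophenoxide (p-O₂N–C₆H₄–O⁻) < p-nitrobenzoate < CF₃COO⁻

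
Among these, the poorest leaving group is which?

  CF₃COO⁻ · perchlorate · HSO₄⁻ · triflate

The more stable X⁻ (or X) is on its own — i.e. the weaker a base it is — the better a leaving group it makes.
triflate: pKₐ(CF₃SO₃H (triflic acid)) ≈ -14
perchlorate: pKₐ(HClO₄) ≈ -10
HSO₄⁻: pKₐ(H₂SO₄) ≈ -3
CF₃COO⁻: pKₐ(CF₃COOH) ≈ 0.2

CF₃COO⁻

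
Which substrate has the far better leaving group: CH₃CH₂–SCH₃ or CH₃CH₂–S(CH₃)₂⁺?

CH₃CH₂–S(CH₃)₂⁺

From CH₃CH₂–SCH₃ the departing group would be RS⁻ (pKₐ(RSH (a thiol)) ≈ 10.5). Moderately basic; rarely leaves without activation.
From CH₃CH₂–S(CH₃)₂⁺ the leaving group is SR'₂ (pKₐ(R'₂SH⁺) ≈ -7). Neutral; leaves from a sulfonium salt (R–SR'₂⁺).
(In practice CH₃CH₂–S(CH₃)₂⁺ is made from CH₃CH₂–SCH₃ by S-methylation with CH₃I, allowing neutral dimethyl sulfide, rather than methanethiolate, to depart.)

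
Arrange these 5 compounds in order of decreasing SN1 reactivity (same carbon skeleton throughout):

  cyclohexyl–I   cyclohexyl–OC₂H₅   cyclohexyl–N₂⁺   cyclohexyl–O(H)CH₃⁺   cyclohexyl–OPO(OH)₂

cyclohexyl–N₂⁺ > cyclohexyl–I > cyclohexyl–O(H)CH₃⁺ > cyclohexyl–OPO(OH)₂ > cyclohexyl–OC₂H₅

The skeletons are identical, so relative rate is governed entirely by leaving-group ability.
A good leaving group is a weak base: the lower the pKₐ of its conjugate acid, the more readily it departs.
cyclohexyl–N₂⁺ loses N₂: no meaningful conjugate acid; N₂ departs as an exceptionally stable neutral molecule
cyclohexyl–I loses I⁻: pKₐ(HI) ≈ -10
cyclohexyl–O(H)CH₃⁺ loses R'OH: pKₐ(R'OH₂⁺) ≈ -2.4
cyclohexyl–OPO(OH)₂ loses H₂PO₄⁻: pKₐ(H₃PO₄) ≈ 2.1
cyclohexyl–OC₂H₅ loses CH₃CH₂O⁻: pKₐ(CH₃CH₂OH) ≈ 16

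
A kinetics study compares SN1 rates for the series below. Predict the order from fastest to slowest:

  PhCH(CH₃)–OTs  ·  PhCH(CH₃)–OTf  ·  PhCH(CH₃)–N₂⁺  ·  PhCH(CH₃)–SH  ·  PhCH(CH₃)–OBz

Same R in every case — rank the leaving groups.
Leaving-group ability tracks the stability of the departed species; conjugate-acid pKₐ is the usual yardstick (lower pKₐ → better LG).
PhCH(CH₃)–N₂⁺ loses N₂: no meaningful conjugate acid; N₂ departs as an exceptionally stable neutral molecule
PhCH(CH₃)–OTf loses OTf⁻: pKₐ(CF₃SO₃H (triflic acid)) ≈ -14
PhCH(CH₃)–OTs loses OTs⁻: pKₐ(p-CH₃C₆H₄SO₃H (TsOH)) ≈ -2.8
PhCH(CH₃)–OBz loses PhCOO⁻: pKₐ(C₆H₅COOH) ≈ 4.2
PhCH(CH₃)–SH loses HS⁻: pKₐ(H₂S) ≈ 7

PhCH(CH₃)–N₂⁺ > PhCH(CH₃)–OTf > PhCH(CH₃)–OTs > PhCH(CH₃)–OBz > PhCH(CH₃)–SH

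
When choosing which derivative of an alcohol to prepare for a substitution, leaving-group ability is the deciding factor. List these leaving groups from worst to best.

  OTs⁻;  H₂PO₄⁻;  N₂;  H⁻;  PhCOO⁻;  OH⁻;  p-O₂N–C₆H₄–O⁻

H⁻ < OH⁻ < p-O₂N–C₆H₄–O⁻ < PhCOO⁻ < H₂PO₄⁻ < OTs⁻ < N₂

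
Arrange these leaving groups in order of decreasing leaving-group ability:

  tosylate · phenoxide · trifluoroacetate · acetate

Rank by basicity of the departing species: weakest base leaves most easily.
tosylate: pKₐ(p-CH₃C₆H₄SO₃H (TsOH)) ≈ -2.8
trifluoroacetate: pKₐ(CF₃COOH) ≈ 0.2
acetate: pKₐ(CH₃COOH) ≈ 4.8
phenoxide: pKₐ(C₆H₅OH (phenol)) ≈ 10

tosylate > trifluoroacetate > acetate > phenoxide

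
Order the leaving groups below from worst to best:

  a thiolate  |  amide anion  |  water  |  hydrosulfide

Leaving-group ability tracks the stability of the departed species; conjugate-acid pKₐ is the usual yardstick (lower pKₐ → better LG).
water: pKₐ(H₃O⁺) ≈ -1.7
hydrosulfide: pKₐ(H₂S) ≈ 7
a thiolate: pKₐ(RSH (a thiol)) ≈ 10.5
amide anion: pKₐ(NH₃) ≈ 38
Reversing gives the worst-to-best order requested.

amide anion < a thiolate < hydrosulfide < water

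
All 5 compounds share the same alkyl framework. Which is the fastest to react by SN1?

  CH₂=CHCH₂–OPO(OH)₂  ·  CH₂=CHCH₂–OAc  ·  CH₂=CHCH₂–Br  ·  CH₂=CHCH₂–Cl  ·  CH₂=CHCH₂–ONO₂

CH₂=CHCH₂–Br

Identical carbon frameworks mean the comparison reduces to leaving-group quality.
Rank by basicity of the departing species: weakest base leaves most easily.
CH₂=CHCH₂–Br loses Br⁻: pKₐ(HBr) ≈ -9
CH₂=CHCH₂–Cl loses Cl⁻: pKₐ(HCl) ≈ -7
CH₂=CHCH₂–ONO₂ loses NO₃⁻: pKₐ(HNO₃) ≈ -1.3
CH₂=CHCH₂–OPO(OH)₂ loses H₂PO₄⁻: pKₐ(H₃PO₄) ≈ 2.1
CH₂=CHCH₂–OAc loses AcO⁻: pKₐ(CH₃COOH) ≈ 4.8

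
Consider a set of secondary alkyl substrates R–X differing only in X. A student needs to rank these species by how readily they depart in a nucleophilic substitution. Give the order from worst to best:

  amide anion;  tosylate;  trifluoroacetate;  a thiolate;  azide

amide anion < a thiolate < azide < trifluoroacetate < tosylate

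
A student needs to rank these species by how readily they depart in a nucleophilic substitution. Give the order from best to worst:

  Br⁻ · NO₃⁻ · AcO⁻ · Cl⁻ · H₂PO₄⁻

Leaving-group ability tracks the stability of the departed species; conjugate-acid pKₐ is the usual yardstick (lower pKₐ → better LG).
Br⁻: pKₐ(HBr) ≈ -9
Cl⁻: pKₐ(HCl) ≈ -7 — moderately weak base
NO₃⁻: pKₐ(HNO₃) ≈ -1.3 — resonance-delocalised over three oxygens
H₂PO₄⁻: pKₐ(H₃PO₄) ≈ 2.1
AcO⁻: pKₐ(CH₃COOH) ≈ 4.8 — resonance-stabilised but still a weak base

Br⁻ > Cl⁻ > NO₃⁻ > H₂PO₄⁻ > AcO⁻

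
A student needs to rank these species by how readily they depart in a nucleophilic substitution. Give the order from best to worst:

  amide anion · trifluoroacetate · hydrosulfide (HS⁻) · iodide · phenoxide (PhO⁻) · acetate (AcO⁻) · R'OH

A good leaving group is a weak base: the lower the pKₐ of its conjugate acid, the more readily it departs.
iodide: pKₐ(HI) ≈ -10 — large, highly polarisable; very weak base
R'OH: pKₐ(R'OH₂⁺) ≈ -2.4 — neutral; leaves from a protonated ether (an oxonium ion, R–O(H)R'⁺)
trifluoroacetate: pKₐ(CF₃COOH) ≈ 0.2 — strongly electron-withdrawing CF₃ stabilises the carboxylate
acetate (AcO⁻): pKₐ(CH₃COOH) ≈ 4.8 — resonance-stabilised but still a weak base
hydrosulfide (HS⁻): pKₐ(H₂S) ≈ 7
phenoxide (PhO⁻): pKₐ(C₆H₅OH (phenol)) ≈ 10 — resonance into the ring helps, but still a poor LG
amide anion: pKₐ(NH₃) ≈ 38

iodide > R'OH > trifluoroacetate > acetate (AcO⁻) > hydrosulfide (HS⁻) > phenoxide (PhO⁻) > amide anion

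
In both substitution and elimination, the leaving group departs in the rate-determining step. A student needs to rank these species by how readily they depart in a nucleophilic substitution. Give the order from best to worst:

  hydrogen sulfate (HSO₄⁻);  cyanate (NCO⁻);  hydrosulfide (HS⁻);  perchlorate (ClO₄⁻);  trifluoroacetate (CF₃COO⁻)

perchlorate (ClO₄⁻) > hydrogen sulfate (HSO₄⁻) > trifluoroacetate (CF₃COO⁻) > cyanate (NCO⁻) > hydrosulfide (HS⁻)

perchlorate (ClO₄⁻): pKₐ(HClO₄) ≈ -10
hydrogen sulfate (HSO₄⁻): pKₐ(H₂SO₄) ≈ -3
trifluoroacetate (CF₃COO⁻): pKₐ(CF₃COOH) ≈ 0.2 — strongly electron-withdrawing CF₃ stabilises the carboxylate
cyanate (NCO⁻): pKₐ(HOCN) ≈ 3.5 — resonance between N and O
hydrosulfide (HS⁻): pKₐ(H₂S) ≈ 7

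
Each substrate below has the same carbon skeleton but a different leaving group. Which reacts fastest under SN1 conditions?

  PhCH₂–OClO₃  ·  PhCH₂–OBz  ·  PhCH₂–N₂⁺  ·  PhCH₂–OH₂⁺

With the same alkyl group throughout, only the leaving group differentiates the rates.
The more stable X⁻ (or X) is on its own — i.e. the weaker a base it is — the better a leaving group it makes.
PhCH₂–N₂⁺ loses N₂: no meaningful conjugate acid; N₂ departs as an exceptionally stable neutral molecule
PhCH₂–OClO₃ loses ClO₄⁻: pKₐ(HClO₄) ≈ -10
PhCH₂–OH₂⁺ loses H₂O: pKₐ(H₃O⁺) ≈ -1.7
PhCH₂–OBz loses PhCOO⁻: pKₐ(C₆H₅COOH) ≈ 4.2

PhCH₂–N₂⁺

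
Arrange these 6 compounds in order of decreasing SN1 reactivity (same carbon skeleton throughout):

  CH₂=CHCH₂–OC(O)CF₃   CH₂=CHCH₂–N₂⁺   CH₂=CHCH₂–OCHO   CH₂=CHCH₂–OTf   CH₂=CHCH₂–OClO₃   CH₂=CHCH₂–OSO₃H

Identical carbon frameworks mean the comparison reduces to leaving-group quality.
A good leaving group is a weak base: the lower the pKₐ of its conjugate acid, the more readily it departs.
CH₂=CHCH₂–N₂⁺ loses N₂: no meaningful conjugate acid; N₂ departs as an exceptionally stable neutral molecule
CH₂=CHCH₂–OTf loses OTf⁻: pKₐ(CF₃SO₃H (triflic acid)) ≈ -14
CH₂=CHCH₂–OClO₃ loses ClO₄⁻: pKₐ(HClO₄) ≈ -10
CH₂=CHCH₂–OSO₃H loses HSO₄⁻: pKₐ(H₂SO₄) ≈ -3
CH₂=CHCH₂–OC(O)CF₃ loses CF₃COO⁻: pKₐ(CF₃COOH) ≈ 0.2
CH₂=CHCH₂–OCHO loses HCOO⁻: pKₐ(HCOOH) ≈ 3.8

CH₂=CHCH₂–N₂⁺ > CH₂=CHCH₂–OTf > CH₂=CHCH₂–OClO₃ > CH₂=CHCH₂–OSO₃H > CH₂=CHCH₂–OC(O)CF₃ > CH₂=CHCH₂–OCHO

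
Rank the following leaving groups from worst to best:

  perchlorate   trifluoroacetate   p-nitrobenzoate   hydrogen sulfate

perchlorate: pKₐ(HClO₄) ≈ -10 — extremely weak base; rarely used for safety reasons
hydrogen sulfate: pKₐ(H₂SO₄) ≈ -3 — conjugate base of a strong mineral acid
trifluoroacetate: pKₐ(CF₃COOH) ≈ 0.2 — strongly electron-withdrawing CF₃ stabilises the carboxylate
p-nitrobenzoate: pKₐ(p-nitrobenzoic acid) ≈ 3.4
Listed from poorest to best leaving group as asked.

p-nitrobenzoate < trifluoroacetate < hydrogen sulfate < perchlorate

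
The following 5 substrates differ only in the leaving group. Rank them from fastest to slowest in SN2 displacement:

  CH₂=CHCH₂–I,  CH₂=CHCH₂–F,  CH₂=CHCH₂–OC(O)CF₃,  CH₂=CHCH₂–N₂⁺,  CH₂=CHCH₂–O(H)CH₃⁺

Same R in every case — rank the leaving groups.
Rank by basicity of the departing species: weakest base leaves most easily.
CH₂=CHCH₂–N₂⁺ loses N₂: no meaningful conjugate acid; N₂ departs as an exceptionally stable neutral molecule
CH₂=CHCH₂–I loses I⁻: pKₐ(HI) ≈ -10
CH₂=CHCH₂–O(H)CH₃⁺ loses R'OH: pKₐ(R'OH₂⁺) ≈ -2.4
CH₂=CHCH₂–OC(O)CF₃ loses CF₃COO⁻: pKₐ(CF₃COOH) ≈ 0.2
CH₂=CHCH₂–F loses F⁻: pKₐ(HF) ≈ 3.2

CH₂=CHCH₂–N₂⁺ > CH₂=CHCH₂–I > CH₂=CHCH₂–O(H)CH₃⁺ > CH₂=CHCH₂–OC(O)CF₃ > CH₂=CHCH₂–F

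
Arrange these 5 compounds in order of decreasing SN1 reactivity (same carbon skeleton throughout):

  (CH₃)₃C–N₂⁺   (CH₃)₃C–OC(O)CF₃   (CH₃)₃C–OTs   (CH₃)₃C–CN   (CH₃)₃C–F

(CH₃)₃C–N₂⁺ > (CH₃)₃C–OTs > (CH₃)₃C–OC(O)CF₃ > (CH₃)₃C–F > (CH₃)₃C–CN

With the same alkyl group throughout, only the leaving group differentiates the rates.
Rank by basicity of the departing species: weakest base leaves most easily.
(CH₃)₃C–N₂⁺ loses N₂: no meaningful conjugate acid; N₂ departs as an exceptionally stable neutral molecule
(CH₃)₃C–OTs loses OTs⁻: pKₐ(p-CH₃C₆H₄SO₃H (TsOH)) ≈ -2.8
(CH₃)₃C–OC(O)CF₃ loses CF₃COO⁻: pKₐ(CF₃COOH) ≈ 0.2
(CH₃)₃C–F loses F⁻: pKₐ(HF) ≈ 3.2
(CH₃)₃C–CN loses CN⁻: pKₐ(HCN) ≈ 9.2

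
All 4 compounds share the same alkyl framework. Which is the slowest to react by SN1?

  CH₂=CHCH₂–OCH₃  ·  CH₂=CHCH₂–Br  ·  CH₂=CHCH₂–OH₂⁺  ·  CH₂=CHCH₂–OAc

CH₂=CHCH₂–OCH₃

Identical carbon frameworks mean the comparison reduces to leaving-group quality.
The more stable X⁻ (or X) is on its own — i.e. the weaker a base it is — the better a leaving group it makes.
CH₂=CHCH₂–Br loses Br⁻: pKₐ(HBr) ≈ -9
CH₂=CHCH₂–OH₂⁺ loses H₂O: pKₐ(H₃O⁺) ≈ -1.7
CH₂=CHCH₂–OAc loses AcO⁻: pKₐ(CH₃COOH) ≈ 4.8
CH₂=CHCH₂–OCH₃ loses CH₃O⁻: pKₐ(CH₃OH) ≈ 15.5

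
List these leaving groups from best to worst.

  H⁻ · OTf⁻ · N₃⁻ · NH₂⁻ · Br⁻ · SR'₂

OTf⁻: pKₐ(CF₃SO₃H (triflic acid)) ≈ -14 — charge spread over three oxygens and a CF₃ group; the premier leaving group in synthesis
Br⁻: pKₐ(HBr) ≈ -9 — weak base; good leaving group
SR'₂: pKₐ(R'₂SH⁺) ≈ -7 — neutral; leaves from a sulfonium salt (R–SR'₂⁺)
N₃⁻: pKₐ(HN₃) ≈ 4.7
H⁻: pKₐ(H₂) ≈ 36
NH₂⁻: pKₐ(NH₃) ≈ 38

OTf⁻ > Br⁻ > SR'₂ > N₃⁻ > H⁻ > NH₂⁻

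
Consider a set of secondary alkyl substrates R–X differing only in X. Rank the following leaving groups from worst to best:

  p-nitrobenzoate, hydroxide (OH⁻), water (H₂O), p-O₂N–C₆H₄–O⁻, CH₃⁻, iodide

iodide: pKₐ(HI) ≈ -10
water (H₂O): pKₐ(H₃O⁺) ≈ -1.7
p-nitrobenzoate: pKₐ(p-nitrobenzoic acid) ≈ 3.4
p-O₂N–C₆H₄–O⁻: pKₐ(p-nitrophenol) ≈ 7.2
hydroxide (OH⁻): pKₐ(H₂O) ≈ 15.7
CH₃⁻: pKₐ(CH₄) ≈ 48
Listed from poorest to best leaving group as asked.

CH₃⁻ < hydroxide (OH⁻) < p-O₂N–C₆H₄–O⁻ < p-nitrobenzoate < water (H₂O) < iodide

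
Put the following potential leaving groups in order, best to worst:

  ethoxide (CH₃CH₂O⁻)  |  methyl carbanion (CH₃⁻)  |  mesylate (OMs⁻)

mesylate (OMs⁻) > ethoxide (CH₃CH₂O⁻) > methyl carbanion (CH₃⁻)

Rank by basicity of the departing species: weakest base leaves most easily.
mesylate (OMs⁻): pKₐ(CH₃SO₃H (MsOH)) ≈ -1.9
ethoxide (CH₃CH₂O⁻): pKₐ(CH₃CH₂OH) ≈ 16
methyl carbanion (CH₃⁻): pKₐ(CH₄) ≈ 48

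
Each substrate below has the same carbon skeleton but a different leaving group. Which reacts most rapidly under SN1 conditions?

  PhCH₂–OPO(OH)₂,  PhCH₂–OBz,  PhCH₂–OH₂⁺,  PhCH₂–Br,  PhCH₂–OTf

PhCH₂–OTf

Same R in every case — rank the leaving groups.
Rank by basicity of the departing species: weakest base leaves most easily.
PhCH₂–OTf loses OTf⁻: pKₐ(CF₃SO₃H (triflic acid)) ≈ -14
PhCH₂–Br loses Br⁻: pKₐ(HBr) ≈ -9
PhCH₂–OH₂⁺ loses H₂O: pKₐ(H₃O⁺) ≈ -1.7
PhCH₂–OPO(OH)₂ loses H₂PO₄⁻: pKₐ(H₃PO₄) ≈ 2.1
PhCH₂–OBz loses PhCOO⁻: pKₐ(C₆H₅COOH) ≈ 4.2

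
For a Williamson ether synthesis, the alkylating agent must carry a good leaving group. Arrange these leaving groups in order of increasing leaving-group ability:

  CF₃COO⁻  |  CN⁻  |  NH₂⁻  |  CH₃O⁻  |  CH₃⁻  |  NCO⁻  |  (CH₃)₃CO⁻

CF₃COO⁻: pKₐ(CF₃COOH) ≈ 0.2 — strongly electron-withdrawing CF₃ stabilises the carboxylate
NCO⁻: pKₐ(HOCN) ≈ 3.5 — resonance between N and O
CN⁻: pKₐ(HCN) ≈ 9.2 — sp carbon stabilises the charge somewhat, but still a poor LG
CH₃O⁻: pKₐ(CH₃OH) ≈ 15.5 — strong base; alkoxides do not leave unassisted
(CH₃)₃CO⁻: pKₐ(t-BuOH) ≈ 18
NH₂⁻: pKₐ(NH₃) ≈ 38
CH₃⁻: pKₐ(CH₄) ≈ 48 — unstabilised carbanion; the worst conceivable leaving group
The question asks for worst first, so the sequence is read in increasing leaving-group ability.

CH₃⁻ < NH₂⁻ < (CH₃)₃CO⁻ < CH₃O⁻ < CN⁻ < NCO⁻ < CF₃COO⁻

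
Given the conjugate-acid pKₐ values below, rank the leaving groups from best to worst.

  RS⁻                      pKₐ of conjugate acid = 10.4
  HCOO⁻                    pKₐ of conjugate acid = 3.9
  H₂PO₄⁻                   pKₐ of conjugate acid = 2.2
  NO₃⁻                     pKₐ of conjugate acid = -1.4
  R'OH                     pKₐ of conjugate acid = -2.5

Lower conjugate-acid pKₐ ⇒ weaker base ⇒ better leaving group.
Sorting by the given values: R'OH (-2.5), NO₃⁻ (-1.4), H₂PO₄⁻ (2.2), HCOO⁻ (3.9), RS⁻ (10.4).

R'OH > NO₃⁻ > H₂PO₄⁻ > HCOO⁻ > RS⁻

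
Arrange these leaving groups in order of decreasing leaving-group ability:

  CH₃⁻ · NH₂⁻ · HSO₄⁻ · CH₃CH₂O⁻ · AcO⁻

HSO₄⁻ > AcO⁻ > CH₃CH₂O⁻ > NH₂⁻ > CH₃⁻

HSO₄⁻: pKₐ(H₂SO₄) ≈ -3 — conjugate base of a strong mineral acid
AcO⁻: pKₐ(CH₃COOH) ≈ 4.8
CH₃CH₂O⁻: pKₐ(CH₃CH₂OH) ≈ 16 — strong base; alkoxides do not leave unassisted
NH₂⁻: pKₐ(NH₃) ≈ 38
CH₃⁻: pKₐ(CH₄) ≈ 48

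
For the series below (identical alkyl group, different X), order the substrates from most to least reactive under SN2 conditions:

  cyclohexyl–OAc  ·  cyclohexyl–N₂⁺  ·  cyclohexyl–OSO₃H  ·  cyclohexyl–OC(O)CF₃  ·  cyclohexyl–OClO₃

cyclohexyl–N₂⁺ > cyclohexyl–OClO₃ > cyclohexyl–OSO₃H > cyclohexyl–OC(O)CF₃ > cyclohexyl–OAc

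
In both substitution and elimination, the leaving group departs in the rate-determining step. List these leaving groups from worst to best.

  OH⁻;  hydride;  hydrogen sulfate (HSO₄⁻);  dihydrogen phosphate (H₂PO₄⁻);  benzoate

hydride < OH⁻ < benzoate < dihydrogen phosphate (H₂PO₄⁻) < hydrogen sulfate (HSO₄⁻)

The more stable X⁻ (or X) is on its own — i.e. the weaker a base it is — the better a leaving group it makes.
hydrogen sulfate (HSO₄⁻): pKₐ(H₂SO₄) ≈ -3
dihydrogen phosphate (H₂PO₄⁻): pKₐ(H₃PO₄) ≈ 2.1
benzoate: pKₐ(C₆H₅COOH) ≈ 4.2
OH⁻: pKₐ(H₂O) ≈ 15.7
hydride: pKₐ(H₂) ≈ 36
Reversing gives the worst-to-best order requested.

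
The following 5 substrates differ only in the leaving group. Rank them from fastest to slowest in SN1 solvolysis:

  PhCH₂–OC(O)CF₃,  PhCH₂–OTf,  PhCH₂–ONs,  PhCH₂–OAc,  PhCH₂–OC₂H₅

PhCH₂–OTf > PhCH₂–ONs > PhCH₂–OC(O)CF₃ > PhCH₂–OAc > PhCH₂–OC₂H₅

Identical carbon frameworks mean the comparison reduces to leaving-group quality.
Leaving-group ability tracks the stability of the departed species; conjugate-acid pKₐ is the usual yardstick (lower pKₐ → better LG).
PhCH₂–OTf loses OTf⁻: pKₐ(CF₃SO₃H (triflic acid)) ≈ -14
PhCH₂–ONs loses ONs⁻: pKₐ(p-O₂NC₆H₄SO₃H) ≈ -3.5
PhCH₂–OC(O)CF₃ loses CF₃COO⁻: pKₐ(CF₃COOH) ≈ 0.2
PhCH₂–OAc loses AcO⁻: pKₐ(CH₃COOH) ≈ 4.8
PhCH₂–OC₂H₅ loses CH₃CH₂O⁻: pKₐ(CH₃CH₂OH) ≈ 16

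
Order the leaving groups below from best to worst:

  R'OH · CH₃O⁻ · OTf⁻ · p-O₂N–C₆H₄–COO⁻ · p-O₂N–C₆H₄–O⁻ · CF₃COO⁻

OTf⁻ > R'OH > CF₃COO⁻ > p-O₂N–C₆H₄–COO⁻ > p-O₂N–C₆H₄–O⁻ > CH₃O⁻

Leaving-group ability tracks the stability of the departed species; conjugate-acid pKₐ is the usual yardstick (lower pKₐ → better LG).
OTf⁻: pKₐ(CF₃SO₃H (triflic acid)) ≈ -14
R'OH: pKₐ(R'OH₂⁺) ≈ -2.4
CF₃COO⁻: pKₐ(CF₃COOH) ≈ 0.2
p-O₂N–C₆H₄–COO⁻: pKₐ(p-nitrobenzoic acid) ≈ 3.4
p-O₂N–C₆H₄–O⁻: pKₐ(p-nitrophenol) ≈ 7.2
CH₃O⁻: pKₐ(CH₃OH) ≈ 15.5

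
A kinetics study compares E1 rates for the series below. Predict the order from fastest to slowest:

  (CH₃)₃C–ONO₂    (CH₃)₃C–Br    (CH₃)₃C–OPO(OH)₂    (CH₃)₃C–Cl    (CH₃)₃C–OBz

(CH₃)₃C–Br > (CH₃)₃C–Cl > (CH₃)₃C–ONO₂ > (CH₃)₃C–OPO(OH)₂ > (CH₃)₃C–OBz

The skeletons are identical, so relative rate is governed entirely by leaving-group ability.
Rank by basicity of the departing species: weakest base leaves most easily.
(CH₃)₃C–Br loses Br⁻: pKₐ(HBr) ≈ -9
(CH₃)₃C–Cl loses Cl⁻: pKₐ(HCl) ≈ -7
(CH₃)₃C–ONO₂ loses NO₃⁻: pKₐ(HNO₃) ≈ -1.3
(CH₃)₃C–OPO(OH)₂ loses H₂PO₄⁻: pKₐ(H₃PO₄) ≈ 2.1
(CH₃)₃C–OBz loses PhCOO⁻: pKₐ(C₆H₅COOH) ≈ 4.2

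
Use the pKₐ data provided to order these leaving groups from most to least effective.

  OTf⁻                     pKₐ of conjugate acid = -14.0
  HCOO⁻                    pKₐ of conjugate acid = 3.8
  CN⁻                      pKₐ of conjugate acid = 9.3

OTf⁻ > HCOO⁻ > CN⁻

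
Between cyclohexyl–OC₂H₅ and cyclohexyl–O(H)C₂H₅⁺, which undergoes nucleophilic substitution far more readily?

cyclohexyl–O(H)C₂H₅⁺

From cyclohexyl–OC₂H₅ the departing group would be CH₃CH₂O⁻ (pKₐ(CH₃CH₂OH) ≈ 16). Strong base; alkoxides do not leave unassisted.
From cyclohexyl–O(H)C₂H₅⁺ the leaving group is R'OH (pKₐ(R'OH₂⁺) ≈ -2.4). Neutral; leaves from a protonated ether (an oxonium ion, R–O(H)R'⁺).
(In practice cyclohexyl–O(H)C₂H₅⁺ is made from cyclohexyl–OC₂H₅ by protonation with concentrated HBr, allowing neutral ethanol, rather than ethoxide, to depart.)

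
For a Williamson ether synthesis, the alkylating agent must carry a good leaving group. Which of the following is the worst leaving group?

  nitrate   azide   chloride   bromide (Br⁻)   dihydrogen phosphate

azide

A good leaving group is a weak base: the lower the pKₐ of its conjugate acid, the more readily it departs.
bromide (Br⁻): pKₐ(HBr) ≈ -9
chloride: pKₐ(HCl) ≈ -7
nitrate: pKₐ(HNO₃) ≈ -1.3
dihydrogen phosphate: pKₐ(H₃PO₄) ≈ 2.1
azide: pKₐ(HN₃) ≈ 4.7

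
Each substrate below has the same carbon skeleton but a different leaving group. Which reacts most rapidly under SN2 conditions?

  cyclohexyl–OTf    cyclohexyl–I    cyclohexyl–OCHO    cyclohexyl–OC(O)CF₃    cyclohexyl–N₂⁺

Same R in every case — rank the leaving groups.
A good leaving group is a weak base: the lower the pKₐ of its conjugate acid, the more readily it departs.
cyclohexyl–N₂⁺ loses N₂: no meaningful conjugate acid; N₂ departs as an exceptionally stable neutral molecule
cyclohexyl–OTf loses OTf⁻: pKₐ(CF₃SO₃H (triflic acid)) ≈ -14
cyclohexyl–I loses I⁻: pKₐ(HI) ≈ -10
cyclohexyl–OC(O)CF₃ loses CF₃COO⁻: pKₐ(CF₃COOH) ≈ 0.2
cyclohexyl–OCHO loses HCOO⁻: pKₐ(HCOOH) ≈ 3.8

cyclohexyl–N₂⁺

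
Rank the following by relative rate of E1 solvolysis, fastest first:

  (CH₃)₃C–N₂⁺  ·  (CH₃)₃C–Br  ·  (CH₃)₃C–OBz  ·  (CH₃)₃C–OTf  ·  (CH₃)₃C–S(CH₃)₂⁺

(CH₃)₃C–N₂⁺ > (CH₃)₃C–OTf > (CH₃)₃C–Br > (CH₃)₃C–S(CH₃)₂⁺ > (CH₃)₃C–OBz

The skeletons are identical, so relative rate is governed entirely by leaving-group ability.
The more stable X⁻ (or X) is on its own — i.e. the weaker a base it is — the better a leaving group it makes.
(CH₃)₃C–N₂⁺ loses N₂: no meaningful conjugate acid; N₂ departs as an exceptionally stable neutral molecule
(CH₃)₃C–OTf loses OTf⁻: pKₐ(CF₃SO₃H (triflic acid)) ≈ -14
(CH₃)₃C–Br loses Br⁻: pKₐ(HBr) ≈ -9
(CH₃)₃C–S(CH₃)₂⁺ loses SR'₂: pKₐ(R'₂SH⁺) ≈ -7
(CH₃)₃C–OBz loses PhCOO⁻: pKₐ(C₆H₅COOH) ≈ 4.2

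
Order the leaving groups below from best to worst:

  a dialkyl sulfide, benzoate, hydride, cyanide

a dialkyl sulfide > benzoate > cyanide > hydride

Rank by basicity of the departing species: weakest base leaves most easily.
a dialkyl sulfide: pKₐ(R'₂SH⁺) ≈ -7
benzoate: pKₐ(C₆H₅COOH) ≈ 4.2
cyanide: pKₐ(HCN) ≈ 9.2
hydride: pKₐ(H₂) ≈ 36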